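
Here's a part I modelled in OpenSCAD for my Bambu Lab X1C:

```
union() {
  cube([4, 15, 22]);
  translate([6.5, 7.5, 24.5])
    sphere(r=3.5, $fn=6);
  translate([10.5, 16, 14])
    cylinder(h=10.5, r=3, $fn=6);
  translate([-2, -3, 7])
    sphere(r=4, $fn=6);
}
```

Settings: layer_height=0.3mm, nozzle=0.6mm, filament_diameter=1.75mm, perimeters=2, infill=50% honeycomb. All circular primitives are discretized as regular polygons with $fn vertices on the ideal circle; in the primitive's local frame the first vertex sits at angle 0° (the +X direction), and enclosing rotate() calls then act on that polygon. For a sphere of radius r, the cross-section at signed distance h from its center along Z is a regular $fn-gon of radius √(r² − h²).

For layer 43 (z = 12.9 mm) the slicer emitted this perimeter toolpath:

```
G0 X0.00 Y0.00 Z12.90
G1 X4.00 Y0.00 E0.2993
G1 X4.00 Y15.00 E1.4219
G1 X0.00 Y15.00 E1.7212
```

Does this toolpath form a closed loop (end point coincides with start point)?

Start point (G0): (0.00, 0.00). End point (last G1): the path does not return to the start — open.

no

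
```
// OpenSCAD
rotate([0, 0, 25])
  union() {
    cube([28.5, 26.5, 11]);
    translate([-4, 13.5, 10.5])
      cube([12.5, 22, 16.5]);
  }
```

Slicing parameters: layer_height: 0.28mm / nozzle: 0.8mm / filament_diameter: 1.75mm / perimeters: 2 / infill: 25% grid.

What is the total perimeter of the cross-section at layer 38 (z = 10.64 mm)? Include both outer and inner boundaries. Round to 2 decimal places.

136.00 mm

At z = 10.64 mm: the cube is present — its section is the full 28.5×26.5 rectangle (perimeter 110.00 mm); the 12.5×22 cube at (-4, 13.5) contributes its full rectangle (perimeter 69.00 mm); Taking the union: the regions partially overlap (shared area 110.50 mm²), so the edge portions inside another operand are dropped and the merged outline is re-measured after clipping — boundary = 136.00 mm; (rotated 25° about Z; rotation is an isometry so areas/perimeters/island counts are preserved). Overall, the cross-section is a single solid region. Total boundary length (outer) = 136.00 mm.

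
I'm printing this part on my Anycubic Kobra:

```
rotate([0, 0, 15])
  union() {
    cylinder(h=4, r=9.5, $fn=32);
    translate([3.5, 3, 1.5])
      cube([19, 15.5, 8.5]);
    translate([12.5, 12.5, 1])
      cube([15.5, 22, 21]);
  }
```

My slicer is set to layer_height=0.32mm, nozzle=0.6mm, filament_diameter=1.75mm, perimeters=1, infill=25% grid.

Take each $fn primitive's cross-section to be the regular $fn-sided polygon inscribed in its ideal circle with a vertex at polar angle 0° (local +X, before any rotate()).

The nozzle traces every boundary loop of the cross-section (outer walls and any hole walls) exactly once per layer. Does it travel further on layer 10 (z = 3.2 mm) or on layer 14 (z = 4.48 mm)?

layer 10 (z = 3.2 mm)

Layer 10 (z = 3.2): the r=9.5 cylinder gives a regular 32-gon of circumradius 9.5 (constant along its height) (perimeter = 2·32·9.500·sin(180°/32) = 59.59 mm); the cube at (3.5, 3) is present — its section is the full 19×15.5 rectangle (perimeter 69.00 mm); the cube at (12.5, 12.5) is present — its section is the full 15.5×22 rectangle (perimeter 75.00 mm); Combining (union): the regions partially overlap (shared area 80.64 mm²), so the edge portions inside another operand are dropped and the merged outline is re-measured after clipping — boundary = 152.05 mm; (rotated 15° about Z; rotation is an isometry so areas/perimeters/island counts are preserved). So its perimeter = 152.05 mm. Layer 14 (z = 4.48): the cylinder is absent (z outside [0, 4]); the cube at (3.5, 3) (footprint 19×15.5) is included at this height (perimeter 69.00 mm); the cube at (12.5, 12.5) is present — its section is the full 15.5×22 rectangle (perimeter 75.00 mm); Merging all regions: the regions partially overlap (shared area 60.00 mm²), so the edge portions inside another operand are dropped and the merged outline is re-measured after clipping — boundary = 112.00 mm; (rotated 15° about Z; rotation is an isometry so areas/perimeters/island counts are preserved). So its perimeter = 112.00 mm. Layer 10 is larger (152.05 vs 112.00 mm).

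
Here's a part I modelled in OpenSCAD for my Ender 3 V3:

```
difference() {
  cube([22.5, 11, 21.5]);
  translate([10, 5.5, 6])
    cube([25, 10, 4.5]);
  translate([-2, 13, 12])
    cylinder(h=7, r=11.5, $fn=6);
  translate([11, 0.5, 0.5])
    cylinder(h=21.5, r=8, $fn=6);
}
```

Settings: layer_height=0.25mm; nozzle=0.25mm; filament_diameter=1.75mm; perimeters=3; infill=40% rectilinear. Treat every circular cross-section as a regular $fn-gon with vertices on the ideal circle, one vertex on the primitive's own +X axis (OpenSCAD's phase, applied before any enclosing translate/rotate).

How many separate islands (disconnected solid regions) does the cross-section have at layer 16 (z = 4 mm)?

At z = 4 mm: the cube (footprint 22.5×11) is included at this height; the cube at (10, 5.5) does not reach this height (z outside [6, 10.5]); the cylinder at (-2, 13) is not intersected at this z (z outside [12, 19]); the r=8 cylinder at (11, 0.5) gives a regular 6-gon of circumradius 8 (constant along its height); Taking the first minus the rest: starting from the 22.5×11 cube, the r=8 cylinder at (11, 0.5) partially overlaps it — only the 90.99 mm² overlap (of its 166.28 mm²) is removed, clipping the outline — 1 connected region. Overall, the cross-section is a single solid region. Island count = 1.

1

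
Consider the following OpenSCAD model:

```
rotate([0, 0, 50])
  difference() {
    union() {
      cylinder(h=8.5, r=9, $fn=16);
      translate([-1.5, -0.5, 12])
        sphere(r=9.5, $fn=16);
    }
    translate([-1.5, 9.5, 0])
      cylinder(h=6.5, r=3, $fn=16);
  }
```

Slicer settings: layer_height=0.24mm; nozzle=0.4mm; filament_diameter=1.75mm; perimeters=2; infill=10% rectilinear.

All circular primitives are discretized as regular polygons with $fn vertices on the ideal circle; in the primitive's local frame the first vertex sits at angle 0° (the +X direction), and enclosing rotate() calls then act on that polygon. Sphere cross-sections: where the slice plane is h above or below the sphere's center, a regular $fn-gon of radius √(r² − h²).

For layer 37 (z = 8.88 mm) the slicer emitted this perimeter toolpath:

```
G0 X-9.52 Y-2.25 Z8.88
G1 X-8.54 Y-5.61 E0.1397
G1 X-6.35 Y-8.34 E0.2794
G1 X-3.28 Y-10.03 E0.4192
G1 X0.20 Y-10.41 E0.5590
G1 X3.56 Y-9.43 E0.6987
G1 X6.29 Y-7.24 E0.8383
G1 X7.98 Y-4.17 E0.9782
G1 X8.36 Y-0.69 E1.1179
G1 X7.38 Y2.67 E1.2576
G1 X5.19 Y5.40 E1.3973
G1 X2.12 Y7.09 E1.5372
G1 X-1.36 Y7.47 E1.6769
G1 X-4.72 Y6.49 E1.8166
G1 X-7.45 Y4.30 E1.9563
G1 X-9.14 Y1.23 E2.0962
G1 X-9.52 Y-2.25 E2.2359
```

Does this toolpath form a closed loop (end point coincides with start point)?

yes

Start point (G0): (-9.52, -2.25). End point (last G1): the path returns to the start — closed.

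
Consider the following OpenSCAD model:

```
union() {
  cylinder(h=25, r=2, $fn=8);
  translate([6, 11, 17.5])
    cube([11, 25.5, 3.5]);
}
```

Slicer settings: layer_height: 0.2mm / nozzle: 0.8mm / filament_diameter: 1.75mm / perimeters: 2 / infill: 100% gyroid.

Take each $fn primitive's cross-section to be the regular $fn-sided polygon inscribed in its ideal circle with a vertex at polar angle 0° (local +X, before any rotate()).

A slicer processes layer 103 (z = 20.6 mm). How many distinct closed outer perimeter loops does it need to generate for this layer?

2

At z = 20.6 mm: the r=2 cylinder gives a regular 8-gon of circumradius 2 (constant along its height); the 11×25.5 cube at (6, 11) contributes its full rectangle; Taking the union: the 2 present regions are separate (no shared area or edge), so areas and boundary lengths simply add and each stays a separate island — 2 connected regions. The result has 2 disconnected regions.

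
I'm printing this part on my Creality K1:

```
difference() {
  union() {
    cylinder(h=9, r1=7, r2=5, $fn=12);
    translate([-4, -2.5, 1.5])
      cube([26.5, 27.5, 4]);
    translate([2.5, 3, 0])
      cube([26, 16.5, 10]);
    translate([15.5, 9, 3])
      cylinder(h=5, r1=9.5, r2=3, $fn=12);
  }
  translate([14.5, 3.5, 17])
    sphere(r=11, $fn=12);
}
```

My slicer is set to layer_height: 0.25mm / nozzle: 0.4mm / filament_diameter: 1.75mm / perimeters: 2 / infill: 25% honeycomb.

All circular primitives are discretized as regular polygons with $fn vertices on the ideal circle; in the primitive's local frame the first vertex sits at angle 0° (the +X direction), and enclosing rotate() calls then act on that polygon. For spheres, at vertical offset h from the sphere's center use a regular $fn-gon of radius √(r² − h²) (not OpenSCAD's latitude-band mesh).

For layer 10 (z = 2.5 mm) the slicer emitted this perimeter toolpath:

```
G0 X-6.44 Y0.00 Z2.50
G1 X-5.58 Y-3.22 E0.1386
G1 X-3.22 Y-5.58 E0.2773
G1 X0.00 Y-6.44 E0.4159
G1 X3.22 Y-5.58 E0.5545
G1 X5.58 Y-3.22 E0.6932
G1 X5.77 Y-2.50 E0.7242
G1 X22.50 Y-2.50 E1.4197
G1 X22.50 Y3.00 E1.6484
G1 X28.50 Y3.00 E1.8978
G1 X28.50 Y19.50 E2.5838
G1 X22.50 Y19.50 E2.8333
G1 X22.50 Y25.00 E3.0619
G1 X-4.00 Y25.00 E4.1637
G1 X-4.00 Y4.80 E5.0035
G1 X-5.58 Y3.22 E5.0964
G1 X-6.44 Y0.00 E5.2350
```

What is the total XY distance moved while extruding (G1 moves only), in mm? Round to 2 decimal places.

125.92 mm

Sum the Euclidean lengths of each G1 segment: total = 125.92 mm.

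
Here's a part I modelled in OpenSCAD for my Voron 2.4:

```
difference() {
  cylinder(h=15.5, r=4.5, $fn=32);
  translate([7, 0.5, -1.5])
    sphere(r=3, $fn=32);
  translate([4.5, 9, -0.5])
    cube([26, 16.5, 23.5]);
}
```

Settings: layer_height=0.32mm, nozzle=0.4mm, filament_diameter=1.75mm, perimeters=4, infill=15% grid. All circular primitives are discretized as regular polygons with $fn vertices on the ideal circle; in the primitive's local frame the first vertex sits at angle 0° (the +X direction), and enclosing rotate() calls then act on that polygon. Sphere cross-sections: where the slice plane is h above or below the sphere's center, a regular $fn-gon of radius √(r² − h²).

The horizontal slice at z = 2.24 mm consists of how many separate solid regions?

At z = 2.24 mm: the cylinder: section is a regular 32-gon, circumradius r=4.5; the sphere at (7, 0.5) is absent (|z−center|=3.740 > r=3); the cube at (4.5, 9) (footprint 26×16.5) is included at this height; After the difference (first − rest): starting from the r=4.5 cylinder, the 26×16.5 cube at (4.5, 9) misses the remaining region (no effect) — 1 connected region. The result has 1 disconnected region.

1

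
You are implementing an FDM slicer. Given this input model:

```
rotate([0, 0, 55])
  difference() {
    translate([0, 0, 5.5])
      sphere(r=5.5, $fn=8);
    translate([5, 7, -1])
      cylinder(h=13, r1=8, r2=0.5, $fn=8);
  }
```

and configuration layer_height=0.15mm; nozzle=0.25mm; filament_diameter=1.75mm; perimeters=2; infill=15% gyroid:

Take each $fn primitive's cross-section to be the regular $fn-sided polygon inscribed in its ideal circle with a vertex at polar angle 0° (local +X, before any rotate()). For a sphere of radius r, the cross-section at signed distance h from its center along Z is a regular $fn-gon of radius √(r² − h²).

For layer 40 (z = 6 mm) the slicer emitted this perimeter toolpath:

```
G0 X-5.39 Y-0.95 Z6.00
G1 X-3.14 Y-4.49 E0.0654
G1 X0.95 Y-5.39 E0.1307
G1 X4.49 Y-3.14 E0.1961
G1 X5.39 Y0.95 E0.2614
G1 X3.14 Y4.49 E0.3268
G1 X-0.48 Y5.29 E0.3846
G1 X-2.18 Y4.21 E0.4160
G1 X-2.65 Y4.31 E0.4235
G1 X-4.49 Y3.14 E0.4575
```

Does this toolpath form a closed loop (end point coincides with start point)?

Start point (G0): (-5.39, -0.95). End point (last G1): the path does not return to the start — open.

no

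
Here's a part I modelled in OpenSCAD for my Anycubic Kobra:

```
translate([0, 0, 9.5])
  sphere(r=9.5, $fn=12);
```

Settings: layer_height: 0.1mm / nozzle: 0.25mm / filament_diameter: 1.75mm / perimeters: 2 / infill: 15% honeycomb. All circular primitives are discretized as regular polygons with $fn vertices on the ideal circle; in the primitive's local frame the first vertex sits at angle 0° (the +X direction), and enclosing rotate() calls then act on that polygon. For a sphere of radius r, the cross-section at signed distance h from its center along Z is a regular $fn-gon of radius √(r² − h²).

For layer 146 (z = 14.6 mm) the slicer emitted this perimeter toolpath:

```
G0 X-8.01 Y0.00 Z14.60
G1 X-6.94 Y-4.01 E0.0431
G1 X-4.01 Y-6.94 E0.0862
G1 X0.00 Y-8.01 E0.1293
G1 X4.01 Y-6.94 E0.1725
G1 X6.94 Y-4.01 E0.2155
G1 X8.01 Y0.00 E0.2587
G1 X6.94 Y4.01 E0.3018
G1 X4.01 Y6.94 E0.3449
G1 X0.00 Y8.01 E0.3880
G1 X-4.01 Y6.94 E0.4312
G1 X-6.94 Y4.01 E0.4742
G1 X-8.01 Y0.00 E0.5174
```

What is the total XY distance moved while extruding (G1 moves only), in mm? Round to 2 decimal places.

Sum the Euclidean lengths of each G1 segment: total = 49.78 mm.

49.78 mm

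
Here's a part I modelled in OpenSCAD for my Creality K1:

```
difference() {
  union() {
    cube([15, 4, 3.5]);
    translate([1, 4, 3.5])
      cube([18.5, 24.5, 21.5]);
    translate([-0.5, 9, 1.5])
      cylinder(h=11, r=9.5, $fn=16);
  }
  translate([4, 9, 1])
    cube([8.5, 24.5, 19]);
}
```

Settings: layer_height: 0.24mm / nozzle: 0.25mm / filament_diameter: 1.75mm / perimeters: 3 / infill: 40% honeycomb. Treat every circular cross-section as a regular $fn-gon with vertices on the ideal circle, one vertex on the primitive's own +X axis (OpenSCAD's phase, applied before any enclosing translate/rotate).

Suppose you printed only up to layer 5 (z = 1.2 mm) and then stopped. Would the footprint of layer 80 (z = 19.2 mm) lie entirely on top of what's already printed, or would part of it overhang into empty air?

Compare the two slices. At z = 1.2: the 15×4 cube contributes its full rectangle (area 60.00 mm²); the cube at (1, 4) is absent (z outside [3.5, 25]); the cylinder at (-0.5, 9) is not intersected at this z (z outside [1.5, 12.5]); Taking the union: only the 15×4 cube is present, so the union is just that shape — area = 60.00 mm²; the cube at (4, 9) is present — its section is the full 8.5×24.5 rectangle (area 208.25 mm²); Subtracting the remaining from the first: starting from the result so far (60.00 mm²), the 8.5×24.5 cube at (4, 9) misses the remaining region (no effect) — area = 60.00 mm². At z = 19.2: the cube is absent (z outside [0, 3.5]); the cube at (1, 4) (footprint 18.5×24.5) is included at this height (area 453.25 mm²); the cylinder at (-0.5, 9) is absent (z outside [1.5, 12.5]); Combining (union): only the 18.5×24.5 cube at (1, 4) is present, so the union is just that shape — area = 453.25 mm²; the 8.5×24.5 cube at (4, 9) contributes its full rectangle (area 208.25 mm²); After the difference (first − rest): starting from that combined region (453.25 mm²), the 8.5×24.5 cube at (4, 9) partially overlaps it — only the 165.75 mm² overlap (of its 208.25 mm²) is removed, clipping the outline — area = 287.50 mm². Checking containment: at z = 19.2 the cross-section extends beyond the z = 1.2 cross-section by about 287.50 mm².

part overhangs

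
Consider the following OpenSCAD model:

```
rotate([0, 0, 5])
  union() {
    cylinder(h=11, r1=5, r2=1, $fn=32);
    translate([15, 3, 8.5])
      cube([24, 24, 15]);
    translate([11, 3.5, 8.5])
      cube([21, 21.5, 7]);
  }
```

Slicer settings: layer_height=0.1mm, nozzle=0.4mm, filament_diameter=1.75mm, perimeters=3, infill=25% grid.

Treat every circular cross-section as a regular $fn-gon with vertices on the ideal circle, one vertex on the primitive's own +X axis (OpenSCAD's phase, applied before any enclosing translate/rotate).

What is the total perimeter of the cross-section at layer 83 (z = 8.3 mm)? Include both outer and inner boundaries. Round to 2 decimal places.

At z = 8.3 mm: the cone (r1=5→r2=1) has section circumradius 1.982 here — a regular 32-gon (perimeter = 2·32·1.982·sin(180°/32) = 12.43 mm); the cube at (15, 3) is absent (z outside [8.5, 23.5]); the cube at (11, 3.5) is absent (z outside [8.5, 15.5]); Taking the union: only the cone is present, so the union is just that shape — boundary = 12.43 mm; (whole slice rotated 5° about Z — lengths, areas and connectivity unchanged). Overall, the cross-section is a single solid region. Total boundary length (outer) = 12.43 mm.

12.43 mm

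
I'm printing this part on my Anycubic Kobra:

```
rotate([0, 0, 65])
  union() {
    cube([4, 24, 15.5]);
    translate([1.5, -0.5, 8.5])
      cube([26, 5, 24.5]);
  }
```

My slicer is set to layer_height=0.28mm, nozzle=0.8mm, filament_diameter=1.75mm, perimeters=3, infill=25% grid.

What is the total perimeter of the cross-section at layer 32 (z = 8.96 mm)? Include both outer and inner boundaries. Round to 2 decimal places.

104.00 mm

At z = 8.96 mm: the cube (footprint 4×24) is included at this height (perimeter 56.00 mm); the cube at (1.5, -0.5) is present — its section is the full 26×5 rectangle (perimeter 62.00 mm); Combining (union): the regions partially overlap (shared area 11.25 mm²), so the edge portions inside another operand are dropped and the merged outline is re-measured after clipping — boundary = 104.00 mm; (rotated 65° about Z; rotation is an isometry so areas/perimeters/island counts are preserved). Overall, the cross-section is a single solid region. Total boundary length (outer) = 104.00 mm.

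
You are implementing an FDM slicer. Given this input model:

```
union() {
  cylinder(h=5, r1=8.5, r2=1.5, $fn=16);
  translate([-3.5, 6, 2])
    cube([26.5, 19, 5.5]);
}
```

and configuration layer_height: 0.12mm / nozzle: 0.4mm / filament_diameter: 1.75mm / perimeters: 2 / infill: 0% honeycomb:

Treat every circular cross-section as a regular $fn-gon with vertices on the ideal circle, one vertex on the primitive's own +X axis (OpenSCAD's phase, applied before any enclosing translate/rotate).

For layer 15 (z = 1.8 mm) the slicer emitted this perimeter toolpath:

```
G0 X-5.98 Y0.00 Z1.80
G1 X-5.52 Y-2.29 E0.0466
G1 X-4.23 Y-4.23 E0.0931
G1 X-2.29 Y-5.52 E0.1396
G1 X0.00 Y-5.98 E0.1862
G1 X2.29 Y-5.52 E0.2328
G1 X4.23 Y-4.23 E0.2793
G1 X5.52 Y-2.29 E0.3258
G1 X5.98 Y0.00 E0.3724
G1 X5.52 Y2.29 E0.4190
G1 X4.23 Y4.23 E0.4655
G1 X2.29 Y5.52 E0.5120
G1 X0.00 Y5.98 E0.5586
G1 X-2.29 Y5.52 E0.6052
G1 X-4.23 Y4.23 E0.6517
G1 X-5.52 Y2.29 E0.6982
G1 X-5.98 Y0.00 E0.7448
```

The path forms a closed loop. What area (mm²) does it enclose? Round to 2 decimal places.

109.43 mm²

Apply the shoelace formula to the sequence of (X, Y) vertices; enclosed area = 109.43 mm².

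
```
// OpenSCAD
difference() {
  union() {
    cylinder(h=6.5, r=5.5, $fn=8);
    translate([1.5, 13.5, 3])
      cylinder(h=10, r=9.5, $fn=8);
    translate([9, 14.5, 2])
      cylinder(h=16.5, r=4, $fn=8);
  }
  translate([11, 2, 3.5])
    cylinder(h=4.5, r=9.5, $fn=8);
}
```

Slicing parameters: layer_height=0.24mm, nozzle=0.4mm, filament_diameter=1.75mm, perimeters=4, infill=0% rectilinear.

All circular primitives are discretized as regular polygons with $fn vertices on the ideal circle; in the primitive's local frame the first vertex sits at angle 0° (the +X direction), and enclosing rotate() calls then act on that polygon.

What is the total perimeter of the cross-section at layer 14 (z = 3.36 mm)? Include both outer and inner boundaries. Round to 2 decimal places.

87.10 mm

At z = 3.36 mm: the r=5.5 cylinder gives a regular 8-gon of circumradius 5.5 (constant along its height) (perimeter = 2·8·5.500·sin(180°/8) = 33.68 mm); the r=9.5 cylinder at (1.5, 13.5) contributes a regular 8-gon of circumradius 9.5 (perimeter = 2·8·9.500·sin(180°/8) = 58.17 mm); the r=4 cylinder at (9, 14.5) contributes a regular 8-gon of circumradius 4 (perimeter = 2·8·4.000·sin(180°/8) = 24.49 mm); Taking the union: the regions partially overlap (shared area 33.69 mm²), so the edge portions inside another operand are dropped and the merged outline is re-measured after clipping — boundary = 87.10 mm; the cylinder at (11, 2) does not reach this height (z outside [3.5, 8]); After the difference (first − rest): none of the subtracted shapes is present at this height, so that combined region is unchanged — boundary = 87.10 mm. Overall, the cross-section is a single solid region. Total boundary length (outer) = 87.10 mm.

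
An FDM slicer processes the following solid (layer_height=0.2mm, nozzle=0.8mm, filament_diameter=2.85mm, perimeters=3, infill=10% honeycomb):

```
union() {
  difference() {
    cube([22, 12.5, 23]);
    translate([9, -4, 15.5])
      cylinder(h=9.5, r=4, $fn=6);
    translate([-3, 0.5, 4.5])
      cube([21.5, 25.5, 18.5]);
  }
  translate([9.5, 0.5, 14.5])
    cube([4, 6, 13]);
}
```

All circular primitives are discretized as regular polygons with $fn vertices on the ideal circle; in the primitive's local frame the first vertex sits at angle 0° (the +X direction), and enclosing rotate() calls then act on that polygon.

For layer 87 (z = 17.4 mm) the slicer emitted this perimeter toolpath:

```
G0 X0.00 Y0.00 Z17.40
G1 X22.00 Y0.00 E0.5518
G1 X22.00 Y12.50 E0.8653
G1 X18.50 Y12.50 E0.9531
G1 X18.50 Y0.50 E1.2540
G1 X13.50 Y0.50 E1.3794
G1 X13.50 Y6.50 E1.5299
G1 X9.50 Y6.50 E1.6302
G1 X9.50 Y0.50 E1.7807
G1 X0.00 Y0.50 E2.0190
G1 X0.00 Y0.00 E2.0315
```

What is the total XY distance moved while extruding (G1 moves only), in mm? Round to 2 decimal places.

81.00 mm

Sum the Euclidean lengths of each G1 segment: total = 81.00 mm.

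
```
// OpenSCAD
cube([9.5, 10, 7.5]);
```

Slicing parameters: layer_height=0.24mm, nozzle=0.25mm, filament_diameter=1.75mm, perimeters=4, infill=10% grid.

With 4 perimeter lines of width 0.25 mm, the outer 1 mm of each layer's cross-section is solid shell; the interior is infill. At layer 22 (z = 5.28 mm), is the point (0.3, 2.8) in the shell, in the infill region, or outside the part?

shell

At z = 5.28 mm: the 9.5×10 cube contributes its full rectangle. Overall, the cross-section is a single solid region. The nearest boundary edge runs (0.00, 10.00)→(0.00, 0.00); distance from the point to it = 0.30 mm. The point is inside the cross-section, 0.30 mm from the nearest boundary — within the 1 mm shell band (4 × 0.25).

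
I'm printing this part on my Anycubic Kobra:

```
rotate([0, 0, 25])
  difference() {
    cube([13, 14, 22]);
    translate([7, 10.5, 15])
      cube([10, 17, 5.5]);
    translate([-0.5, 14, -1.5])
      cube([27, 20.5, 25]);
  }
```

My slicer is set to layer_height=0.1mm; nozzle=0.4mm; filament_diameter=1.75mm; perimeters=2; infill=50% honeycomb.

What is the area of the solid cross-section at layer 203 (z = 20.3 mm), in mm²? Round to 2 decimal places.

161.00 mm²

At z = 20.3 mm: the cube (footprint 13×14) is included at this height (area 182.00 mm²); the cube at (7, 10.5) is present — its section is the full 10×17 rectangle (area 170.00 mm²); the cube at (-0.5, 14) is present — its section is the full 27×20.5 rectangle (area 553.50 mm²); Taking the first minus the rest: starting from the 13×14 cube (182.00 mm²), the 10×17 cube at (7, 10.5) partially overlaps it — only the 21.00 mm² overlap (of its 170.00 mm²) is removed, clipping the outline; the 27×20.5 cube at (-0.5, 14) misses the remaining region (no effect) — area = 161.00 mm²; (rotated 25° about Z; rotation is an isometry so areas/perimeters/island counts are preserved). Overall, the cross-section is a single solid region. Net area = 161.00 mm².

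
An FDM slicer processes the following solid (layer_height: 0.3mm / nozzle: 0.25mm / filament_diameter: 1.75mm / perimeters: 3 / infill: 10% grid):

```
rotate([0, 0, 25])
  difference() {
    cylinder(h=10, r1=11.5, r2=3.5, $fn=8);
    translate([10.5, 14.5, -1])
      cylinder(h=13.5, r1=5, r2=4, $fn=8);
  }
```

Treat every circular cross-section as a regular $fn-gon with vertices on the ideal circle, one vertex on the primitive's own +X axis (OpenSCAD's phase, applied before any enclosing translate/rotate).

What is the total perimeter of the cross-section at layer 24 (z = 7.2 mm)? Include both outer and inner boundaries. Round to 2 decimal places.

At z = 7.2 mm: the cone contributes a regular 8-gon of circumradius 5.740 (interpolated between r1=11.5 and r2=3.5 at t=0.720) (perimeter = 2·8·5.740·sin(180°/8) = 35.15 mm); the cone at (10.5, 14.5): at t=0.607 of its height the radius interpolates to r₁+(r₂−r₁)t = 4.393, giving a regular 8-gon of that circumradius (perimeter = 2·8·4.393·sin(180°/8) = 26.90 mm); Subtracting the remaining from the first: starting from the cone, the cone at (10.5, 14.5) misses the remaining region (no effect) — boundary = 35.15 mm; (whole slice rotated 25° about Z — lengths, areas and connectivity unchanged). Overall, the cross-section is a single solid region. Total boundary length (outer) = 35.15 mm.

35.15 mm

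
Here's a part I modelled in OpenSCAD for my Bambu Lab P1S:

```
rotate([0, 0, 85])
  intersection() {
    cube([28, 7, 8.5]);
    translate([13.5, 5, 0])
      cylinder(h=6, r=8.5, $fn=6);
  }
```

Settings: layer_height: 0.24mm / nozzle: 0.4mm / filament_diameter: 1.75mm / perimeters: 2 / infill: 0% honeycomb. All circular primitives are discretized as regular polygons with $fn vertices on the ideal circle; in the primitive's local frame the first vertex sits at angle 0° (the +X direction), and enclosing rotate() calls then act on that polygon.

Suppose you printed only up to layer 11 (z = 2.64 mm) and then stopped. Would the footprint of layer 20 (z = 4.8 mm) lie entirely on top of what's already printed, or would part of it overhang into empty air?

entirely on top

Compare the two slices. At z = 2.64: the 28×7 cube contributes its full rectangle (area 196.00 mm²); the r=8.5 cylinder at (13.5, 5) gives a regular 6-gon of circumradius 8.5 (constant along its height) (area = (6/2)·8.500²·sin(360°/6) = 187.71 mm²); After intersecting: the r=8.5 cylinder at (13.5, 5) partially overlaps the 28×7 cube; clipping to the common part keeps 102.26 mm² — area = 102.26 mm²; (whole slice rotated 85° about Z — lengths, areas and connectivity unchanged). At z = 4.8: the cube is present — its section is the full 28×7 rectangle (area 196.00 mm²); the r=8.5 cylinder at (13.5, 5) gives a regular 6-gon of circumradius 8.5 (constant along its height) (area = (6/2)·8.500²·sin(360°/6) = 187.71 mm²); Keeping only the common overlap: the r=8.5 cylinder at (13.5, 5) partially overlaps the 28×7 cube; clipping to the common part keeps 102.26 mm² — area = 102.26 mm²; (whole slice rotated 85° about Z — lengths, areas and connectivity unchanged). Checking containment: the cross-section at z = 4.8 is a subset of the cross-section at z = 2.64.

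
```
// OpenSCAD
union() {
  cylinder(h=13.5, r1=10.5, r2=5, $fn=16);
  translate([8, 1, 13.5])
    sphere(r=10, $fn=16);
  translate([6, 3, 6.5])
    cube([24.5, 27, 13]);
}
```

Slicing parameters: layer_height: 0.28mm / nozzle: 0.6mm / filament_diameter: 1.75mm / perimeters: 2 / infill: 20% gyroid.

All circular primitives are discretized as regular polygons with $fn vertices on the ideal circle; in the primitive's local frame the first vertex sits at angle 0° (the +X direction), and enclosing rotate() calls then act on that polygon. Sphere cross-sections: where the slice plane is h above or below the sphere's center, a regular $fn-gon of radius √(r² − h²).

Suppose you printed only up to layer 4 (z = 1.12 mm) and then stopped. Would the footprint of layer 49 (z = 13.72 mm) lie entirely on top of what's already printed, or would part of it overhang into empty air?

part overhangs

Compare the two slices. At z = 1.12: the cone (r1=10.5→r2=5) has section circumradius 10.044 here — a regular 16-gon (area = (16/2)·10.044²·sin(360°/16) = 308.83 mm²); the sphere at (8, 1) is not intersected at this z (|z−center|=12.380 > r=10); the cube at (6, 3) is absent (z outside [6.5, 19.5]); Taking the union: only the cone is present, so the union is just that shape — area = 308.83 mm². At z = 13.72: the cone is not intersected at this z (z outside [0, 13.5]); the r=10 sphere at (8, 1) contributes a regular 16-gon of circumradius √(10²−0.22²) = 9.998 (area = (16/2)·9.998²·sin(360°/16) = 306.00 mm²); the cube at (6, 3) is present — its section is the full 24.5×27 rectangle (area 661.50 mm²); Merging all regions: the regions partially overlap — summed areas 967.50 mm² minus the doubly-counted overlap 72.50 mm² gives 895.00 mm² — area = 895.00 mm². Checking containment: at z = 13.72 the cross-section extends beyond the z = 1.12 cross-section by about 742.52 mm².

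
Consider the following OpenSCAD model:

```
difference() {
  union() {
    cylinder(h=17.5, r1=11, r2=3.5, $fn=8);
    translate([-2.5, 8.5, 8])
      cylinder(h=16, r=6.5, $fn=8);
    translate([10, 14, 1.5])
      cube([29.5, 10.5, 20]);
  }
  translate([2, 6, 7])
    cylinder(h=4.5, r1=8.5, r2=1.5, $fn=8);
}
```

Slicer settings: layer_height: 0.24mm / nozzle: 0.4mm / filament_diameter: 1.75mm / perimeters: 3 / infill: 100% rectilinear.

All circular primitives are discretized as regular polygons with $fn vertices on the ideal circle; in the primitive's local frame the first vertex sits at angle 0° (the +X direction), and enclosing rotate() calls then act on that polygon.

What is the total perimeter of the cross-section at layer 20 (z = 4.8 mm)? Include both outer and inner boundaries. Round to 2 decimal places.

134.76 mm

At z = 4.8 mm: the cone (r1=11→r2=3.5) has section circumradius 8.943 here — a regular 8-gon (perimeter = 2·8·8.943·sin(180°/8) = 54.76 mm); the cylinder at (-2.5, 8.5) does not reach this height (z outside [8, 24]); the cube at (10, 14) (footprint 29.5×10.5) is included at this height (perimeter 80.00 mm); Combining (union): the 2 present regions are separate (no shared area or edge), so areas and boundary lengths simply add and each stays a separate island — boundary = 134.76 mm; the cone at (2, 6) is absent (z outside [7, 11.5]); Taking the first minus the rest: none of the subtracted shapes is present at this height, so the result so far is unchanged — boundary = 134.76 mm. Overall, the cross-section has 2 separate islands. Total boundary length (outer) = 134.76 mm.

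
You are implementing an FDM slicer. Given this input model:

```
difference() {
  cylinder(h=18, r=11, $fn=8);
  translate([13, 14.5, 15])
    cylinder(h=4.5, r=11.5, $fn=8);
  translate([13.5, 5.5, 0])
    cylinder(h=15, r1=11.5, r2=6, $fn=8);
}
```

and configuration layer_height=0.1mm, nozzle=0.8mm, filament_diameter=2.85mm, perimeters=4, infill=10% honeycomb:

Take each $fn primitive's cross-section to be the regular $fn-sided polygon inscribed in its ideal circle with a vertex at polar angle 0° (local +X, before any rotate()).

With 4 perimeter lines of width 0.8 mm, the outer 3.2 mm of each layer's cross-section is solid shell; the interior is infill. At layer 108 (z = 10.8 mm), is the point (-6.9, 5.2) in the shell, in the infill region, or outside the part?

shell

At z = 10.8 mm: the cylinder: section is a regular 8-gon, circumradius r=11; the cylinder at (13, 14.5) does not reach this height (z outside [15, 19.5]); the cone at (13.5, 5.5) contributes a regular 8-gon of circumradius 7.540 (interpolated between r1=11.5 and r2=6 at t=0.720); After the difference (first − rest): starting from the r=11 cylinder, the cone at (13.5, 5.5) partially overlaps it — only the 20.48 mm² overlap (of its 160.80 mm²) is removed, clipping the outline — 1 connected region. Overall, the cross-section is a single solid region. The nearest boundary edge runs (-11.00, 0.00)→(-7.78, 7.78); distance from the point to it = 1.80 mm. The point is inside the cross-section, 1.80 mm from the nearest boundary — within the 3.2 mm shell band (4 × 0.8).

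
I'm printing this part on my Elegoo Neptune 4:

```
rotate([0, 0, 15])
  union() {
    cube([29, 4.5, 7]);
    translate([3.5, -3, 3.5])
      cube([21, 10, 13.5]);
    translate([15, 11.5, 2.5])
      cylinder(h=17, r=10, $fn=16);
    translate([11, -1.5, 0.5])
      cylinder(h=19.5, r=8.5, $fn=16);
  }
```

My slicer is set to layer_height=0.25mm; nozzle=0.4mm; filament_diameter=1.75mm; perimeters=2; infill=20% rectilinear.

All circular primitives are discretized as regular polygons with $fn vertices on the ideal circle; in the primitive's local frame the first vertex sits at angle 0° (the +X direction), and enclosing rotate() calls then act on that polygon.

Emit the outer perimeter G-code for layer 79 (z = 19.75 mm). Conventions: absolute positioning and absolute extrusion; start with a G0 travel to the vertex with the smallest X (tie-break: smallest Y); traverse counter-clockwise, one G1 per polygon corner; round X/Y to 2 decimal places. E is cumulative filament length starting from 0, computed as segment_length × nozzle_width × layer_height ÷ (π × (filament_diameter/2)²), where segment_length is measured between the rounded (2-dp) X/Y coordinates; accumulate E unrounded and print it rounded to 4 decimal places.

G0 X2.59 Y2.51 Z19.75
G1 X2.80 Y-0.80 E0.1379
G1 X4.27 Y-3.78 E0.2760
G1 X6.76 Y-5.96 E0.4136
G1 X9.90 Y-7.03 E0.5515
G1 X13.21 Y-6.81 E0.6895
G1 X16.19 Y-5.35 E0.8274
G1 X18.37 Y-2.85 E0.9653
G1 X19.44 Y0.29 E1.1033
G1 X19.22 Y3.60 E1.2412
G1 X17.76 Y6.57 E1.3788
G1 X15.26 Y8.76 E1.5169
G1 X12.12 Y9.83 E1.6549
G1 X8.81 Y9.61 E1.7928
G1 X5.84 Y8.14 E1.9305
G1 X3.65 Y5.65 E2.0684
G1 X2.59 Y2.51 E2.2062

At z = 19.75 mm: the cube is not intersected at this z (z outside [0, 7]); the cube at (3.5, -3) is not intersected at this z (z outside [3.5, 17]); the cylinder at (15, 11.5) is absent (z outside [2.5, 19.5]); the r=8.5 cylinder at (11, -1.5) gives a regular 16-gon of circumradius 8.5 (constant along its height); Taking the union: only the r=8.5 cylinder at (11, -1.5) is present, so the union is just that shape — 1 connected region; (whole slice rotated 15° about Z — lengths, areas and connectivity unchanged). The outline is a single polygon with 16 vertices. Extrusion per mm of travel: 0.4 × 0.25 / (π × 0.875²) = 0.041575. Accumulating E over each segment gives final E = 2.2062.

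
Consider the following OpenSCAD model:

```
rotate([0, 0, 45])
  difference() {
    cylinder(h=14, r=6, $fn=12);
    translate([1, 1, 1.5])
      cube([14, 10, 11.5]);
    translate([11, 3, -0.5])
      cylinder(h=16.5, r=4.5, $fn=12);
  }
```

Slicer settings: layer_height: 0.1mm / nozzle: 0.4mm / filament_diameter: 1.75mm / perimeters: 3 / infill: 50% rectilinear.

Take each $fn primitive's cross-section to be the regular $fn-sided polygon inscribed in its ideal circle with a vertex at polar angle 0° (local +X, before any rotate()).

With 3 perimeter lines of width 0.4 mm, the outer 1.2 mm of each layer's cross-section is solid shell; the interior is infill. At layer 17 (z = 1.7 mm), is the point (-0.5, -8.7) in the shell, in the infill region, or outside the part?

outside

At z = 1.7 mm: the r=6 cylinder contributes a regular 12-gon of circumradius 6; the 14×10 cube at (1, 1) contributes its full rectangle; the r=4.5 cylinder at (11, 3) contributes a regular 12-gon of circumradius 4.5; Subtracting the remaining from the first: starting from the r=6 cylinder, the 14×10 cube at (1, 1) partially overlaps it — only the 16.27 mm² overlap (of its 140.00 mm²) is removed, clipping the outline; the r=4.5 cylinder at (11, 3) misses the remaining region (no effect) — 1 connected region; (whole slice rotated 45° about Z — lengths, areas and connectivity unchanged). Overall, the cross-section is a single solid region. Undo the 45° rotation: the query point maps to (-6.505, -5.798) in the un-rotated model frame. The nearest boundary edge runs (-3.00, -5.20)→(-5.20, -3.00); distance from the point to it = 2.90 mm. The point is not inside any of the regions above, so it lies outside the cross-section (2.90 mm from the nearest boundary).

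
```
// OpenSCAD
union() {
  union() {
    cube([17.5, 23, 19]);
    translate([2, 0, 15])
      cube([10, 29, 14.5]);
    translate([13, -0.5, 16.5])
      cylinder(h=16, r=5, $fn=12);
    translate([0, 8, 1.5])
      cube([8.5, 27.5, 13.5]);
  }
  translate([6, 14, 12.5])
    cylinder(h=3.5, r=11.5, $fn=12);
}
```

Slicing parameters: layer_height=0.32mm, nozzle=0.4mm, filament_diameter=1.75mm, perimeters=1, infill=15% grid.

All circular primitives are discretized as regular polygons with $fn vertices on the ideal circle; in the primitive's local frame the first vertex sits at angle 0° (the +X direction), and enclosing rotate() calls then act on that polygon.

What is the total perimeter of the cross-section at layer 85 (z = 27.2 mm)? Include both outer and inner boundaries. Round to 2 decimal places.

94.75 mm

At z = 27.2 mm: the cube is not intersected at this z (z outside [0, 19]); the cube at (2, 0) is present — its section is the full 10×29 rectangle (perimeter 78.00 mm); the cylinder at (13, -0.5): section is a regular 12-gon, circumradius r=5 (perimeter = 2·12·5.000·sin(180°/12) = 31.06 mm); the cube at (0, 8) is absent (z outside [1.5, 15]); Taking the union: the regions partially overlap (shared area 11.92 mm²), so the edge portions inside another operand are dropped and the merged outline is re-measured after clipping — boundary = 94.75 mm; the cylinder at (6, 14) is absent (z outside [12.5, 16]); Combining (union): only that combined region is present, so the union is just that shape — boundary = 94.75 mm. Overall, the cross-section is a single solid region. Total boundary length (outer) = 94.75 mm.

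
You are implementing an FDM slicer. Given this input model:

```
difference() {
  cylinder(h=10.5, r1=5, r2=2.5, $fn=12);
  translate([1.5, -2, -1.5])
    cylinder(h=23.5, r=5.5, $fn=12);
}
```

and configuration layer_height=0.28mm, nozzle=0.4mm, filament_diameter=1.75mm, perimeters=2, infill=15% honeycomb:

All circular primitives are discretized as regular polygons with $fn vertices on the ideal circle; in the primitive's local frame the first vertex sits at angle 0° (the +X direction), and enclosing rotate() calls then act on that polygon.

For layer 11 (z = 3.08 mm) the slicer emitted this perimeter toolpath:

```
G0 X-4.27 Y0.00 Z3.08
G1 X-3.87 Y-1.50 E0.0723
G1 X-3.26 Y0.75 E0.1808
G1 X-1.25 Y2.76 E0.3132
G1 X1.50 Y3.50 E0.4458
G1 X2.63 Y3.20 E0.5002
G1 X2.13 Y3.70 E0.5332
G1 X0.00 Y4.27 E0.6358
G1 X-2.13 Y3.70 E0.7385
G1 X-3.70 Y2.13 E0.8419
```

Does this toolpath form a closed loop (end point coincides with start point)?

no

Start point (G0): (-4.27, 0.00). End point (last G1): the path does not return to the start — open.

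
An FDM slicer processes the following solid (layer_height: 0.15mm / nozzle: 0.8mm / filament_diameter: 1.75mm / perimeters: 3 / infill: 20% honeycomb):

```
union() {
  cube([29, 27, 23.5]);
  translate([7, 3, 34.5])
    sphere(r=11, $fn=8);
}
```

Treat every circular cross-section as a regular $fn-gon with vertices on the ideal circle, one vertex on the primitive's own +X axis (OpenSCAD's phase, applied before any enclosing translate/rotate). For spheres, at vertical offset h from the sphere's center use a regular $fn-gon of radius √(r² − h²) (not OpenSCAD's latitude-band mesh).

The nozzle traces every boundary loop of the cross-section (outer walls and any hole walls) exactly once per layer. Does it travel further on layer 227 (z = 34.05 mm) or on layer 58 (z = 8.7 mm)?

layer 58 (z = 8.7 mm)

Layer 227 (z = 34.05): the cube is absent (z outside [0, 23.5]); the r=11 sphere at (7, 3) slices to a regular 8-gon of circumradius 10.991 (√(r²−h²) with h=0.45 from center) (perimeter = 2·8·10.991·sin(180°/8) = 67.30 mm); Merging all regions: only the r=11 sphere at (7, 3) is present, so the union is just that shape — boundary = 67.30 mm. So its perimeter = 67.30 mm. Layer 58 (z = 8.7): the 29×27 cube contributes its full rectangle (perimeter 112.00 mm); the sphere at (7, 3) is absent (|z−center|=25.800 > r=11); Combining (union): only the 29×27 cube is present, so the union is just that shape — boundary = 112.00 mm. So its perimeter = 112.00 mm. Layer 58 is larger (112.00 vs 67.30 mm).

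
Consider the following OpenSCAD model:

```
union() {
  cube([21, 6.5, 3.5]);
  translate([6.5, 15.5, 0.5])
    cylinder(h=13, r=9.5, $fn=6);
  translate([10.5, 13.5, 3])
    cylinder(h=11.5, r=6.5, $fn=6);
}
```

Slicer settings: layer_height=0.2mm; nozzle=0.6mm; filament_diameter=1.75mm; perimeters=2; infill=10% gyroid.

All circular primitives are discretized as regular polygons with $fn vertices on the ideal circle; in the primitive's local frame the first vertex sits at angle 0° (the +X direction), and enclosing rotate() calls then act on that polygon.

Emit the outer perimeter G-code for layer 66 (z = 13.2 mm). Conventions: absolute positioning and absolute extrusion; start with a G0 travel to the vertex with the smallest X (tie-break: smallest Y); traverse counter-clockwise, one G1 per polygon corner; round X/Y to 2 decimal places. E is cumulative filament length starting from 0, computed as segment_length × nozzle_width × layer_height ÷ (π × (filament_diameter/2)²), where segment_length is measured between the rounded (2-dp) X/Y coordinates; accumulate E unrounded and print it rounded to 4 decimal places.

G0 X-3.00 Y15.50 Z13.20
G1 X1.75 Y7.27 E0.4741
G1 X11.25 Y7.27 E0.9480
G1 X11.60 Y7.87 E0.9827
G1 X13.75 Y7.87 E1.0900
G1 X17.00 Y13.50 E1.4143
G1 X15.92 Y15.37 E1.5220
G1 X16.00 Y15.50 E1.5296
G1 X11.25 Y23.73 E2.0037
G1 X1.75 Y23.73 E2.4777
G1 X-3.00 Y15.50 E2.9517

At z = 13.2 mm: the cube is absent (z outside [0, 3.5]); the cylinder at (6.5, 15.5): section is a regular 6-gon, circumradius r=9.5; the r=6.5 cylinder at (10.5, 13.5) gives a regular 6-gon of circumradius 6.5 (constant along its height); Combining (union): the regions partially overlap (shared area 95.63 mm²), so overlapping operands fuse into one piece — 1 connected region. The outline is a single polygon with 10 vertices. Extrusion per mm of travel: 0.6 × 0.2 / (π × 0.875²) = 0.049890. Accumulating E over each segment gives final E = 2.9517.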